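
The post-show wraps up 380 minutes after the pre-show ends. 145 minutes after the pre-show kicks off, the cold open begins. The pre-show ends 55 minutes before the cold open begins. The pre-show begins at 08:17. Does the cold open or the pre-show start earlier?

the pre-show

The cold open starts at 08:17 + 145 min = 10:42.
The cold open starts at 10:42 and the pre-show starts at 08:17, so the pre-show is first.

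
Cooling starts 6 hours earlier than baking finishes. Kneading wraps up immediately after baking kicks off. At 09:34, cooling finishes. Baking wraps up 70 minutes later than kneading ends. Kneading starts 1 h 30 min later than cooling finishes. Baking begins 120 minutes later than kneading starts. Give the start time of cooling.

Kneading starts at 09:34 + 90 min = 11:04.
Baking starts at 11:04 + 120 min = 13:04.
So kneading ends at 13:04.
Baking ends at 13:04 + 70 min = 14:14.
Cooling starts at 14:14 − 360 min = 08:14.

08:14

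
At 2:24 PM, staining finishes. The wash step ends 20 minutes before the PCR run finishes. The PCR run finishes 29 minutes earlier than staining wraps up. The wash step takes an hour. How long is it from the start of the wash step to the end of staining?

The PCR run ends at 2:24 PM − 29 min = 1:55 PM.
The wash step ends at 1:55 PM − 20 min = 1:35 PM.
The wash step starts at 1:35 PM − 60 min = 12:35 PM.
From 12:35 PM to 2:24 PM is 1 h 49 min.

1 h 49 min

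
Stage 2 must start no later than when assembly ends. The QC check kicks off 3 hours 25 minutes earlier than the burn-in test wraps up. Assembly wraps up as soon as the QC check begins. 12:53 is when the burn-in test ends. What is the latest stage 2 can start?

09:28

The QC check starts at 12:53 − 205 min = 09:28.
So assembly ends at 09:28.
Stage 2 is bounded by assembly, so the latest it can start is 09:28.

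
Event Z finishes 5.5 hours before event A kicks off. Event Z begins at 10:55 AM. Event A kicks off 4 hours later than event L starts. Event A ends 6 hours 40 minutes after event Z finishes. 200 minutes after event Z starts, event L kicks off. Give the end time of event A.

Event L starts at 10:55 AM + 200 min = 2:15 PM.
Event A starts at 2:15 PM + 240 min = 6:15 PM.
Event Z ends at 6:15 PM − 330 min = 12:45 PM.
Event A ends at 12:45 PM + 400 min = 7:25 PM.

7:25 PM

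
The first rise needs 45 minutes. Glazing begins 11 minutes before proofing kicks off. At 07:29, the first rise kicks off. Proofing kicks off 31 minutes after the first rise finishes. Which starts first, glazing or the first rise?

the first rise

The first rise ends at 07:29 + 45 min = 08:14.
Proofing starts at 08:14 + 31 min = 08:45.
Glazing starts at 08:45 − 11 min = 08:34.
Glazing starts at 08:34 and the first rise starts at 07:29, so the first rise is first.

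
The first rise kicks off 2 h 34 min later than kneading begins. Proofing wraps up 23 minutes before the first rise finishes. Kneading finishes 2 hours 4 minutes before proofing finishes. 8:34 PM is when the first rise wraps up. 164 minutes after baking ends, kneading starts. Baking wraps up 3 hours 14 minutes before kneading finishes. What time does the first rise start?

8:11 PM

Proofing ends at 8:34 PM − 23 min = 8:11 PM.
Kneading ends at 8:11 PM − 124 min = 6:07 PM.
Baking ends at 6:07 PM − 194 min = 2:53 PM.
Kneading starts at 2:53 PM + 164 min = 5:37 PM.
The first rise starts at 5:37 PM + 154 min = 8:11 PM.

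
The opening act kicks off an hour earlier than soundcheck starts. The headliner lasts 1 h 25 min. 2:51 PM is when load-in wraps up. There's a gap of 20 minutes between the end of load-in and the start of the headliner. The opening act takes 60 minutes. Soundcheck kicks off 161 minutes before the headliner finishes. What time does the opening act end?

The headliner starts at 2:51 PM + 20 min = 3:11 PM.
The headliner ends at 3:11 PM + 85 min = 4:36 PM.
Soundcheck starts at 4:36 PM − 161 min = 1:55 PM.
The opening act starts at 1:55 PM − 60 min = 12:55 PM.
The opening act ends at 12:55 PM + 60 min = 1:55 PM.

1:55 PM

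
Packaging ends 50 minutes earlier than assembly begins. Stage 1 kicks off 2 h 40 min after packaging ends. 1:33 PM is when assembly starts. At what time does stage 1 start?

Packaging ends at 1:33 PM − 50 min = 12:43 PM.
Stage 1 starts at 12:43 PM + 160 min = 3:23 PM.

3:23 PM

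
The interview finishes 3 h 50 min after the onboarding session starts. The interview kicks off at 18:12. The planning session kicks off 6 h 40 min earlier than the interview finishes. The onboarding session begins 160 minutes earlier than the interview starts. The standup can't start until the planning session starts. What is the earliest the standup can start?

12:42

The onboarding session starts at 18:12 − 160 min = 15:32.
The interview ends at 15:32 + 230 min = 19:22.
The planning session starts at 19:22 − 400 min = 12:42.
The standup is bounded by the planning session, so the earliest it can start is 12:42.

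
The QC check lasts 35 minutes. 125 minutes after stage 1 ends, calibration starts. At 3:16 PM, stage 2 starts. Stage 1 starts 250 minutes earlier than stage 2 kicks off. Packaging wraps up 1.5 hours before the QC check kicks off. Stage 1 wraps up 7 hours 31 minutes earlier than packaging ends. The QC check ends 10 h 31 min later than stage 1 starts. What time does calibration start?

2:06 PM

Stage 1 starts at 3:16 PM − 250 min = 11:06 AM.
The QC check ends at 11:06 AM + 631 min = 9:37 PM.
The QC check starts at 9:37 PM − 35 min = 9:02 PM.
Packaging ends at 9:02 PM − 90 min = 7:32 PM.
Stage 1 ends at 7:32 PM − 451 min = 12:01 PM.
Calibration starts at 12:01 PM + 125 min = 2:06 PM.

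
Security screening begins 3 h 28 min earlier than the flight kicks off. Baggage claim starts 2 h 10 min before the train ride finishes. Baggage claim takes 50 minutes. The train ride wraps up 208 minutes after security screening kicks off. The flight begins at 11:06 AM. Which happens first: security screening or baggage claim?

Security screening starts at 11:06 AM − 208 min = 7:38 AM.
The train ride ends at 7:38 AM + 208 min = 11:06 AM.
Baggage claim starts at 11:06 AM − 130 min = 8:56 AM.
Security screening starts at 7:38 AM and baggage claim starts at 8:56 AM, so security screening is first.

security screening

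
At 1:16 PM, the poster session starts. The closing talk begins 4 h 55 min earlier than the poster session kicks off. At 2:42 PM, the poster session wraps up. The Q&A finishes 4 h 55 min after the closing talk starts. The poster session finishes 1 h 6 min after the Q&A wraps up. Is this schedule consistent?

No

The closing talk starts at 1:16 PM − 295 min = 8:21 AM.
The Q&A ends at 8:21 AM + 295 min = 1:16 PM.
The poster session ends at 1:16 PM + 66 min = 2:22 PM.
But the poster session is also said to end at 2:42 PM — a 20-minute conflict.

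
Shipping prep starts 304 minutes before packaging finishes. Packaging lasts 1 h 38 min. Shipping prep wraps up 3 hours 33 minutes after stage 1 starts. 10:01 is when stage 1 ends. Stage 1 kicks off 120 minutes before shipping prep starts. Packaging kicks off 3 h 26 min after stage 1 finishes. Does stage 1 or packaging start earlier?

stage 1

Packaging starts at 10:01 + 206 min = 13:27.
Packaging ends at 13:27 + 98 min = 15:05.
Shipping prep starts at 15:05 − 304 min = 10:01.
Stage 1 starts at 10:01 − 120 min = 08:01.
Stage 1 starts at 08:01 and packaging starts at 13:27, so stage 1 is first.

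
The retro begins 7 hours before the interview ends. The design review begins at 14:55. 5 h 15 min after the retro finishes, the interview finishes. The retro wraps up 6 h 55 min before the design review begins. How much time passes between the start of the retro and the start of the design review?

The retro ends at 14:55 − 415 min = 08:00.
The interview ends at 08:00 + 315 min = 13:15.
The retro starts at 13:15 − 420 min = 06:15.
From 06:15 to 14:55 is 8 hours 40 minutes.

8 hours 40 minutes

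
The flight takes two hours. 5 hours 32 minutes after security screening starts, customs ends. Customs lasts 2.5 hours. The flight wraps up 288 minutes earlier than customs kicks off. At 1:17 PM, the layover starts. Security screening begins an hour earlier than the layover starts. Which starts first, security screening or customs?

security screening

Security screening starts at 1:17 PM − 60 min = 12:17 PM.
Customs ends at 12:17 PM + 332 min = 5:49 PM.
Customs starts at 5:49 PM − 150 min = 3:19 PM.
Security screening starts at 12:17 PM and customs starts at 3:19 PM, so security screening is first.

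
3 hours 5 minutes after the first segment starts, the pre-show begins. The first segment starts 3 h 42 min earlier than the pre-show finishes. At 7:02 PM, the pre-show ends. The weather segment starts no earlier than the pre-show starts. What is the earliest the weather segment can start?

The first segment starts at 7:02 PM − 222 min = 3:20 PM.
The pre-show starts at 3:20 PM + 185 min = 6:25 PM.
The weather segment is bounded by the pre-show, so the earliest it can start is 6:25 PM.

6:25 PM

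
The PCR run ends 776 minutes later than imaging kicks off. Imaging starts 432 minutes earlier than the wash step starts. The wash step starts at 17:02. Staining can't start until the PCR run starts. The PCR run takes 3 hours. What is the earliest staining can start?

Imaging starts at 17:02 − 432 min = 09:50.
The PCR run ends at 09:50 + 776 min = 22:46.
The PCR run starts at 22:46 − 180 min = 19:46.
Staining is bounded by the PCR run, so the earliest it can start is 19:46.

19:46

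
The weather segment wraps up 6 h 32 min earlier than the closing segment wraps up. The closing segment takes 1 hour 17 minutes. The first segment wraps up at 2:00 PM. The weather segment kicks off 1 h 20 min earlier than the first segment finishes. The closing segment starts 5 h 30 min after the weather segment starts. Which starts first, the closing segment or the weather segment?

the weather segment

The weather segment starts at 2:00 PM − 80 min = 12:40 PM.
The closing segment starts at 12:40 PM + 330 min = 6:10 PM.
The closing segment starts at 6:10 PM and the weather segment starts at 12:40 PM, so the weather segment is first.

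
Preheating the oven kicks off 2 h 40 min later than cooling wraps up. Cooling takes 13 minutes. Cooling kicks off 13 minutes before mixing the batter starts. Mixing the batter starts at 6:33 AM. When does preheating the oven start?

9:13 AM

Cooling starts at 6:33 AM − 13 min = 6:20 AM.
Cooling ends at 6:20 AM + 13 min = 6:33 AM.
Preheating the oven starts at 6:33 AM + 160 min = 9:13 AM.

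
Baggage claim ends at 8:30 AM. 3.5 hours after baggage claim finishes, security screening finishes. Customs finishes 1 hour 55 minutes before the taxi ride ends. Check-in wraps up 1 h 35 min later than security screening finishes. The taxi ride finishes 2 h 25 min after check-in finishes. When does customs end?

2:05 PM

Security screening ends at 8:30 AM + 210 min = 12:00 PM.
Check-in ends at 12:00 PM + 95 min = 1:35 PM.
The taxi ride ends at 1:35 PM + 145 min = 4:00 PM.
Customs ends at 4:00 PM − 115 min = 2:05 PM.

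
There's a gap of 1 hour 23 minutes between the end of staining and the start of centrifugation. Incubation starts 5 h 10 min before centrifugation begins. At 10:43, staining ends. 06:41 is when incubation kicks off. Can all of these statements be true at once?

Centrifugation starts at 10:43 + 83 min = 12:06.
Incubation starts at 12:06 − 310 min = 06:56.
But incubation is also said to start at 06:41 — a 15-minute conflict.

No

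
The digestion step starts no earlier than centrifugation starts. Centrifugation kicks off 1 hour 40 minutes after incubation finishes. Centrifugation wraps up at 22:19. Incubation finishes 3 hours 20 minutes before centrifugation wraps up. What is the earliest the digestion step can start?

20:39

Incubation ends at 22:19 − 200 min = 18:59.
Centrifugation starts at 18:59 + 100 min = 20:39.
The digestion step is bounded by centrifugation, so the earliest it can start is 20:39.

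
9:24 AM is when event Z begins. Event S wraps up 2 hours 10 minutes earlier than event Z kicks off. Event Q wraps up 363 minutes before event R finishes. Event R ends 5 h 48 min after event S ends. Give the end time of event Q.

6:59 AM

Event S ends at 9:24 AM − 130 min = 7:14 AM.
Event R ends at 7:14 AM + 348 min = 1:02 PM.
Event Q ends at 1:02 PM − 363 min = 6:59 AM.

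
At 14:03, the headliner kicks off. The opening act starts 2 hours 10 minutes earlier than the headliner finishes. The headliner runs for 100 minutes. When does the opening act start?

The headliner ends at 14:03 + 100 min = 15:43.
The opening act starts at 15:43 − 130 min = 13:33.

13:33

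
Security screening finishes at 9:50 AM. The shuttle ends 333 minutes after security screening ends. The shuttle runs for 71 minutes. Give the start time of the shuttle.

2:12 PM

The shuttle ends at 9:50 AM + 333 min = 3:23 PM.
The shuttle starts at 3:23 PM − 71 min = 2:12 PM.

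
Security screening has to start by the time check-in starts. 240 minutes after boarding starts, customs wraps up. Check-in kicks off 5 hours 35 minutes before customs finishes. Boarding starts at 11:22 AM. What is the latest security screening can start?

Customs ends at 11:22 AM + 240 min = 3:22 PM.
Check-in starts at 3:22 PM − 335 min = 9:47 AM.
Security screening is bounded by check-in, so the latest it can start is 9:47 AM.

9:47 AM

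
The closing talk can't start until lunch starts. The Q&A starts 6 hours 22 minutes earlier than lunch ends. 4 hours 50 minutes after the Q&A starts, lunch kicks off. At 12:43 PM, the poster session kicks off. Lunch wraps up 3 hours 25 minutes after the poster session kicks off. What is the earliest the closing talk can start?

Lunch ends at 12:43 PM + 205 min = 4:08 PM.
The Q&A starts at 4:08 PM − 382 min = 9:46 AM.
Lunch starts at 9:46 AM + 290 min = 2:36 PM.
The closing talk is bounded by lunch, so the earliest it can start is 2:36 PM.

2:36 PM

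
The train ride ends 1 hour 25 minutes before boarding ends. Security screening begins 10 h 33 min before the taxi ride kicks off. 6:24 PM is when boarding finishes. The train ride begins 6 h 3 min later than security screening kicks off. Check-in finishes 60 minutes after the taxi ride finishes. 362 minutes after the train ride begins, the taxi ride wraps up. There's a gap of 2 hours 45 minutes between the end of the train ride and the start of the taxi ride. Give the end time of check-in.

The train ride ends at 6:24 PM − 85 min = 4:59 PM.
The taxi ride starts at 4:59 PM + 165 min = 7:44 PM.
Security screening starts at 7:44 PM − 633 min = 9:11 AM.
The train ride starts at 9:11 AM + 363 min = 3:14 PM.
The taxi ride ends at 3:14 PM + 362 min = 9:16 PM.
Check-in ends at 9:16 PM + 60 min = 10:16 PM.

10:16 PM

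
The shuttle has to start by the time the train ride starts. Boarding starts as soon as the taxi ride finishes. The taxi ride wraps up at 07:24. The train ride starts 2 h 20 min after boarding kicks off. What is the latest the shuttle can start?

09:44

Boarding starts at 07:24.
The train ride starts at 07:24 + 140 min = 09:44.
The shuttle is bounded by the train ride, so the latest it can start is 09:44.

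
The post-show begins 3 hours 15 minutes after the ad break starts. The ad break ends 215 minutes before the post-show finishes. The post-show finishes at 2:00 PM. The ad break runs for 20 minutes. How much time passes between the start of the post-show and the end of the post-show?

The ad break ends at 2:00 PM − 215 min = 10:25 AM.
The ad break starts at 10:25 AM − 20 min = 10:05 AM.
The post-show starts at 10:05 AM + 195 min = 1:20 PM.
From 1:20 PM to 2:00 PM is 40 minutes.

40 minutes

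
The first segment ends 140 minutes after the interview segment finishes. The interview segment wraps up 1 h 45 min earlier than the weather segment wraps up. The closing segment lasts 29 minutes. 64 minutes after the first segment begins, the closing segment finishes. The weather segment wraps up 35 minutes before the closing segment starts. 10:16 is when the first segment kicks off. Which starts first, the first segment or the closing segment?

the first segment

The closing segment ends at 10:16 + 64 min = 11:20.
The closing segment starts at 11:20 − 29 min = 10:51.
The first segment starts at 10:16 and the closing segment starts at 10:51, so the first segment is first.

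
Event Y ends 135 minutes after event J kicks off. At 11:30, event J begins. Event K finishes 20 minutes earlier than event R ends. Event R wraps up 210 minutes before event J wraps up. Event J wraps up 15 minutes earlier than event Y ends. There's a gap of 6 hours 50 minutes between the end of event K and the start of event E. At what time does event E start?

16:30

Event Y ends at 11:30 + 135 min = 13:45.
Event J ends at 13:45 − 15 min = 13:30.
Event R ends at 13:30 − 210 min = 10:00.
Event K ends at 10:00 − 20 min = 09:40.
Event E starts at 09:40 + 410 min = 16:30.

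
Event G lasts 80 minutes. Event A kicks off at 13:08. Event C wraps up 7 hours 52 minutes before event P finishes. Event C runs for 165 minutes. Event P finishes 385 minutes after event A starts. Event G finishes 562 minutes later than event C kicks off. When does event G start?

16:58

Event P ends at 13:08 + 385 min = 19:33.
Event C ends at 19:33 − 472 min = 11:41.
Event C starts at 11:41 − 165 min = 08:56.
Event G ends at 08:56 + 562 min = 18:18.
Event G starts at 18:18 − 80 min = 16:58.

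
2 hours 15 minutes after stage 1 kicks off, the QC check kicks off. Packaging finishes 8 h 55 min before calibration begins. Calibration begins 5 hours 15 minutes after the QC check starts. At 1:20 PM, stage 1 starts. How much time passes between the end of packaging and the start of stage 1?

1 hour 25 minutes

The QC check starts at 1:20 PM + 135 min = 3:35 PM.
Calibration starts at 3:35 PM + 315 min = 8:50 PM.
Packaging ends at 8:50 PM − 535 min = 11:55 AM.
From 11:55 AM to 1:20 PM is 1 hour 25 minutes.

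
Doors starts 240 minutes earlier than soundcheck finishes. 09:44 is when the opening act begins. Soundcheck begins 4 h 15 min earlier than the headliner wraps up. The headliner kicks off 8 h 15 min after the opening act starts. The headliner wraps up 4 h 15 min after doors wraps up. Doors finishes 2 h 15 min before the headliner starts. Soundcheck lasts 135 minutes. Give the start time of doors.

The headliner starts at 09:44 + 495 min = 17:59.
Doors ends at 17:59 − 135 min = 15:44.
The headliner ends at 15:44 + 255 min = 19:59.
Soundcheck starts at 19:59 − 255 min = 15:44.
Soundcheck ends at 15:44 + 135 min = 17:59.
Doors starts at 17:59 − 240 min = 13:59.

13:59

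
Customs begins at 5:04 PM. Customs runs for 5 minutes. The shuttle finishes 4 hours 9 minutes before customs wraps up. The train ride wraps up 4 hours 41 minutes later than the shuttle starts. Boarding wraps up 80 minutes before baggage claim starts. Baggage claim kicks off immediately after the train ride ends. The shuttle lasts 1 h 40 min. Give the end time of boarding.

2:41 PM

Customs ends at 5:04 PM + 5 min = 5:09 PM.
The shuttle ends at 5:09 PM − 249 min = 1:00 PM.
The shuttle starts at 1:00 PM − 100 min = 11:20 AM.
The train ride ends at 11:20 AM + 281 min = 4:01 PM.
So baggage claim starts at 4:01 PM.
Boarding ends at 4:01 PM − 80 min = 2:41 PM.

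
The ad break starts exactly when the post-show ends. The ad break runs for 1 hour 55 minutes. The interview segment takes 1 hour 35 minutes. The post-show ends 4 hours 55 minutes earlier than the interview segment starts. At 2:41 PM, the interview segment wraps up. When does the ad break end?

The interview segment starts at 2:41 PM − 95 min = 1:06 PM.
The post-show ends at 1:06 PM − 295 min = 8:11 AM.
So the ad break starts at 8:11 AM.
The ad break ends at 8:11 AM + 115 min = 10:06 AM.

10:06 AM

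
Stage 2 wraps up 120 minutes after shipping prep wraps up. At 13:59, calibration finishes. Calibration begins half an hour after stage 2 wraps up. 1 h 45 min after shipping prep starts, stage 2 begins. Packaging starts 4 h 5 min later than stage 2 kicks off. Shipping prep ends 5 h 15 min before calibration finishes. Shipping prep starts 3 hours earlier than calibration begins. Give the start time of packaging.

Shipping prep ends at 13:59 − 315 min = 08:44.
Stage 2 ends at 08:44 + 120 min = 10:44.
Calibration starts at 10:44 + 30 min = 11:14.
Shipping prep starts at 11:14 − 180 min = 08:14.
Stage 2 starts at 08:14 + 105 min = 09:59.
Packaging starts at 09:59 + 245 min = 14:04.

14:04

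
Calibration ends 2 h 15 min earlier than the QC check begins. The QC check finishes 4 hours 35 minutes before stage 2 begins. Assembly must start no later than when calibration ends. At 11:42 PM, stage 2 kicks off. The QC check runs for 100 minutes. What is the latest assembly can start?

3:12 PM

The QC check ends at 11:42 PM − 275 min = 7:07 PM.
The QC check starts at 7:07 PM − 100 min = 5:27 PM.
Calibration ends at 5:27 PM − 135 min = 3:12 PM.
Assembly is bounded by calibration, so the latest it can start is 3:12 PM.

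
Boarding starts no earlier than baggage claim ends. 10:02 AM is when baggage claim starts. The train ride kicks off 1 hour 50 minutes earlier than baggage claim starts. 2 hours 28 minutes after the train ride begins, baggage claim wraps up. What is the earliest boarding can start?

The train ride starts at 10:02 AM − 110 min = 8:12 AM.
Baggage claim ends at 8:12 AM + 148 min = 10:40 AM.
Boarding is bounded by baggage claim, so the earliest it can start is 10:40 AM.

10:40 AM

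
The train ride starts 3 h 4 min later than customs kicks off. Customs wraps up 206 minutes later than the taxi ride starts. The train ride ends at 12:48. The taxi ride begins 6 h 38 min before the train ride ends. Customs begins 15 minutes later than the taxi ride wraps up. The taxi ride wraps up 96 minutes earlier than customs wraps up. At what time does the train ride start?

The taxi ride starts at 12:48 − 398 min = 06:10.
Customs ends at 06:10 + 206 min = 09:36.
The taxi ride ends at 09:36 − 96 min = 08:00.
Customs starts at 08:00 + 15 min = 08:15.
The train ride starts at 08:15 + 184 min = 11:19.

11:19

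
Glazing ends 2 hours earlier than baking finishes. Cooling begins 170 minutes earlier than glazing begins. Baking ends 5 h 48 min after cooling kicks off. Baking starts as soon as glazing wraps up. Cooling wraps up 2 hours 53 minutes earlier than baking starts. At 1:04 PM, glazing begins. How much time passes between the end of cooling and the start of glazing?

Cooling starts at 1:04 PM − 170 min = 10:14 AM.
Baking ends at 10:14 AM + 348 min = 4:02 PM.
Glazing ends at 4:02 PM − 120 min = 2:02 PM.
So baking starts at 2:02 PM.
Cooling ends at 2:02 PM − 173 min = 11:09 AM.
From 11:09 AM to 1:04 PM is 1 h 55 min.

1 h 55 min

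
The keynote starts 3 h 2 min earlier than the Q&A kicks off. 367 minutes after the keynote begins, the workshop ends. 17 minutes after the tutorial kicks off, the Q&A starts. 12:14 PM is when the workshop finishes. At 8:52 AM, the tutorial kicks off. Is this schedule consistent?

Yes

The Q&A starts at 8:52 AM + 17 min = 9:09 AM.
The keynote starts at 9:09 AM − 182 min = 6:07 AM.
The workshop ends at 6:07 AM + 367 min = 12:14 PM.
That matches the stated 12:14 PM, so the schedule is consistent.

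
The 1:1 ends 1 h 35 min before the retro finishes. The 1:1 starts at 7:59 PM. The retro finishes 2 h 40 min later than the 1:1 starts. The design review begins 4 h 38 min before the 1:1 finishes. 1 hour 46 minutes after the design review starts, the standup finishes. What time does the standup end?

6:12 PM

The retro ends at 7:59 PM + 160 min = 10:39 PM.
The 1:1 ends at 10:39 PM − 95 min = 9:04 PM.
The design review starts at 9:04 PM − 278 min = 4:26 PM.
The standup ends at 4:26 PM + 106 min = 6:12 PM.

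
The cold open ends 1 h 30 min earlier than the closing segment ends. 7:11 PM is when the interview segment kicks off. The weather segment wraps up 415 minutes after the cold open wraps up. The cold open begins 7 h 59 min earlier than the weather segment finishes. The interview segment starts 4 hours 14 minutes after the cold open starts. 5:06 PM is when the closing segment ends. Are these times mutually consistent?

The cold open ends at 5:06 PM − 90 min = 3:36 PM.
The weather segment ends at 3:36 PM + 415 min = 10:31 PM.
The cold open starts at 10:31 PM − 479 min = 2:32 PM.
The interview segment starts at 2:32 PM + 254 min = 6:46 PM.
But the interview segment is also said to start at 7:11 PM — a 25-minute conflict.

No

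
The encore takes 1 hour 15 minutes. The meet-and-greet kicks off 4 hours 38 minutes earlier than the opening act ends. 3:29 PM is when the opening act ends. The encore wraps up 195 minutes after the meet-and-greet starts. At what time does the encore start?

The meet-and-greet starts at 3:29 PM − 278 min = 10:51 AM.
The encore ends at 10:51 AM + 195 min = 2:06 PM.
The encore starts at 2:06 PM − 75 min = 12:51 PM.

12:51 PM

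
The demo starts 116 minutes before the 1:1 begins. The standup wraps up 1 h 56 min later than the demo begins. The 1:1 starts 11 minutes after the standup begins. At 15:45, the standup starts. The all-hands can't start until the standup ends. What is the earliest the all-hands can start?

The 1:1 starts at 15:45 + 11 min = 15:56.
The demo starts at 15:56 − 116 min = 14:00.
The standup ends at 14:00 + 116 min = 15:56.
The all-hands is bounded by the standup, so the earliest it can start is 15:56.

15:56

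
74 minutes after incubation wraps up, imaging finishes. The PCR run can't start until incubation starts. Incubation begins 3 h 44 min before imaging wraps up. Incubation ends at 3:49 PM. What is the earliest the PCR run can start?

Imaging ends at 3:49 PM + 74 min = 5:03 PM.
Incubation starts at 5:03 PM − 224 min = 1:19 PM.
The PCR run is bounded by incubation, so the earliest it can start is 1:19 PM.

1:19 PM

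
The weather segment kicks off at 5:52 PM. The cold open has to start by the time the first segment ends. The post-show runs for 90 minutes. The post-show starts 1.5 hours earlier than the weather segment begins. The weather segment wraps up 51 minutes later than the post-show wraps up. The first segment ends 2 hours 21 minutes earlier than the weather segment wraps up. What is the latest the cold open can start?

The post-show starts at 5:52 PM − 90 min = 4:22 PM.
The post-show ends at 4:22 PM + 90 min = 5:52 PM.
The weather segment ends at 5:52 PM + 51 min = 6:43 PM.
The first segment ends at 6:43 PM − 141 min = 4:22 PM.
The cold open is bounded by the first segment, so the latest it can start is 4:22 PM.

4:22 PM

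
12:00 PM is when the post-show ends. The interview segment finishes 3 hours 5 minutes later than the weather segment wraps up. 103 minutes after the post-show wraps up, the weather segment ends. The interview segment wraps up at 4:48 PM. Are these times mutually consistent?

The weather segment ends at 12:00 PM + 103 min = 1:43 PM.
The interview segment ends at 1:43 PM + 185 min = 4:48 PM.
That matches the stated 4:48 PM, so the schedule is consistent.

Yes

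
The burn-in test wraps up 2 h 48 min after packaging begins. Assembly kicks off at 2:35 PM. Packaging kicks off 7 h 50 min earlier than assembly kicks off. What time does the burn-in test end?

Packaging starts at 2:35 PM − 470 min = 6:45 AM.
The burn-in test ends at 6:45 AM + 168 min = 9:33 AM.

9:33 AM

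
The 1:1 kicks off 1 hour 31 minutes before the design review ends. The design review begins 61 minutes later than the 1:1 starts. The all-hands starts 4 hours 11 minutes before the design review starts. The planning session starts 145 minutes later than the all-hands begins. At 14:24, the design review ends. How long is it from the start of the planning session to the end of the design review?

The 1:1 starts at 14:24 − 91 min = 12:53.
The design review starts at 12:53 + 61 min = 13:54.
The all-hands starts at 13:54 − 251 min = 09:43.
The planning session starts at 09:43 + 145 min = 12:08.
From 12:08 to 14:24 is 136 minutes.

136 minutes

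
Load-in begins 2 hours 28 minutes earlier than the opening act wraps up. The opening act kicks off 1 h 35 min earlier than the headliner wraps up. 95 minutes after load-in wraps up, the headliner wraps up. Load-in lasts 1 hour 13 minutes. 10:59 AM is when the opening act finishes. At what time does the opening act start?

Load-in starts at 10:59 AM − 148 min = 8:31 AM.
Load-in ends at 8:31 AM + 73 min = 9:44 AM.
The headliner ends at 9:44 AM + 95 min = 11:19 AM.
The opening act starts at 11:19 AM − 95 min = 9:44 AM.

9:44 AM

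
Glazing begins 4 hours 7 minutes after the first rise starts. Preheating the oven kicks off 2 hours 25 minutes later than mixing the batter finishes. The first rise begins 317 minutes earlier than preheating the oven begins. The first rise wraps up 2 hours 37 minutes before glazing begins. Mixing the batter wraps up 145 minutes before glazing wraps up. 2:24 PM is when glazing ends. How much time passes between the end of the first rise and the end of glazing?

3 hours 47 minutes

Mixing the batter ends at 2:24 PM − 145 min = 11:59 AM.
Preheating the oven starts at 11:59 AM + 145 min = 2:24 PM.
The first rise starts at 2:24 PM − 317 min = 9:07 AM.
Glazing starts at 9:07 AM + 247 min = 1:14 PM.
The first rise ends at 1:14 PM − 157 min = 10:37 AM.
From 10:37 AM to 2:24 PM is 3 hours 47 minutes.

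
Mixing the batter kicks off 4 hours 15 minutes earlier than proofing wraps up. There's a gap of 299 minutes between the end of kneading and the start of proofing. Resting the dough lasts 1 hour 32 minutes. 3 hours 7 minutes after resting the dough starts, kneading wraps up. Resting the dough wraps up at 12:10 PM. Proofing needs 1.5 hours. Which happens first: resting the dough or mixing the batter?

Resting the dough starts at 12:10 PM − 92 min = 10:38 AM.
Kneading ends at 10:38 AM + 187 min = 1:45 PM.
Proofing starts at 1:45 PM + 299 min = 6:44 PM.
Proofing ends at 6:44 PM + 90 min = 8:14 PM.
Mixing the batter starts at 8:14 PM − 255 min = 3:59 PM.
Resting the dough starts at 10:38 AM and mixing the batter starts at 3:59 PM, so resting the dough is first.

resting the dough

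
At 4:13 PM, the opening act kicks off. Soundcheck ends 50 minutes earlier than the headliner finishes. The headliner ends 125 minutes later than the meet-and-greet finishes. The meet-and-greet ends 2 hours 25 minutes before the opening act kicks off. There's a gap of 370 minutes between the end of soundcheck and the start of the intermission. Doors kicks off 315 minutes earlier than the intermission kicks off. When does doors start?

The meet-and-greet ends at 4:13 PM − 145 min = 1:48 PM.
The headliner ends at 1:48 PM + 125 min = 3:53 PM.
Soundcheck ends at 3:53 PM − 50 min = 3:03 PM.
The intermission starts at 3:03 PM + 370 min = 9:13 PM.
Doors starts at 9:13 PM − 315 min = 3:58 PM.

3:58 PM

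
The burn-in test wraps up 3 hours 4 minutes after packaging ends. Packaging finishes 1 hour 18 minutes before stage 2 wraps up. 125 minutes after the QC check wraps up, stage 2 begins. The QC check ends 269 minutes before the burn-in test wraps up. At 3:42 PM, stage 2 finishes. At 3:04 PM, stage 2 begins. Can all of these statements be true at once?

Yes

Packaging ends at 3:42 PM − 78 min = 2:24 PM.
The burn-in test ends at 2:24 PM + 184 min = 5:28 PM.
The QC check ends at 5:28 PM − 269 min = 12:59 PM.
Stage 2 starts at 12:59 PM + 125 min = 3:04 PM.
That matches the stated 3:04 PM, so the schedule is consistent.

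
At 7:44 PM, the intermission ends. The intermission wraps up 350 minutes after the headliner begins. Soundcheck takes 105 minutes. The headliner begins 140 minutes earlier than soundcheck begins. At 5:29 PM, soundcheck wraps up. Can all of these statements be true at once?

Soundcheck starts at 5:29 PM − 105 min = 3:44 PM.
The headliner starts at 3:44 PM − 140 min = 1:24 PM.
The intermission ends at 1:24 PM + 350 min = 7:14 PM.
But the intermission is also said to end at 7:44 PM — a 30-minute conflict.

No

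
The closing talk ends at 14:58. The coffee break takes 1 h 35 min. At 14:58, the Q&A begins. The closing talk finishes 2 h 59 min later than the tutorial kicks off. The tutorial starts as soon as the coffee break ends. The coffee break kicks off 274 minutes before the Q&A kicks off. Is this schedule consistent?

The coffee break starts at 14:58 − 274 min = 10:24.
The coffee break ends at 10:24 + 95 min = 11:59.
So the tutorial starts at 11:59.
The closing talk ends at 11:59 + 179 min = 14:58.
That matches the stated 14:58, so the schedule is consistent.

Yes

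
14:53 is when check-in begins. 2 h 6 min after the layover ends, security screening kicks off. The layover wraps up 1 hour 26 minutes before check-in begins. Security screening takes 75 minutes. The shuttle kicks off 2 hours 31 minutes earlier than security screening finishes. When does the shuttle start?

The layover ends at 14:53 − 86 min = 13:27.
Security screening starts at 13:27 + 126 min = 15:33.
Security screening ends at 15:33 + 75 min = 16:48.
The shuttle starts at 16:48 − 151 min = 14:17.

14:17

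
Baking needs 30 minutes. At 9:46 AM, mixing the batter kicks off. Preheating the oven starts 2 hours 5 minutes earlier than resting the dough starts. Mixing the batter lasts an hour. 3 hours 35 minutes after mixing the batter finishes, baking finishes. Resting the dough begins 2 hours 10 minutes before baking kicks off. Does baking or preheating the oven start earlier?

Mixing the batter ends at 9:46 AM + 60 min = 10:46 AM.
Baking ends at 10:46 AM + 215 min = 2:21 PM.
Baking starts at 2:21 PM − 30 min = 1:51 PM.
Resting the dough starts at 1:51 PM − 130 min = 11:41 AM.
Preheating the oven starts at 11:41 AM − 125 min = 9:36 AM.
Baking starts at 1:51 PM and preheating the oven starts at 9:36 AM, so preheating the oven is first.

preheating the oven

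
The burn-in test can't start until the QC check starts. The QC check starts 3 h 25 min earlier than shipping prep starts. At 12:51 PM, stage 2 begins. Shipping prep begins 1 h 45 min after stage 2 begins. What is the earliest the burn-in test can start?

Shipping prep starts at 12:51 PM + 105 min = 2:36 PM.
The QC check starts at 2:36 PM − 205 min = 11:11 AM.
The burn-in test is bounded by the QC check, so the earliest it can start is 11:11 AM.

11:11 AM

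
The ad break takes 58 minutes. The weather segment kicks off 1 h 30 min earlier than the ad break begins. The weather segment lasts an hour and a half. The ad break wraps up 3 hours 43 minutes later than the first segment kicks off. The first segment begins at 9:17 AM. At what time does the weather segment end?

The ad break ends at 9:17 AM + 223 min = 1:00 PM.
The ad break starts at 1:00 PM − 58 min = 12:02 PM.
The weather segment starts at 12:02 PM − 90 min = 10:32 AM.
The weather segment ends at 10:32 AM + 90 min = 12:02 PM.

12:02 PM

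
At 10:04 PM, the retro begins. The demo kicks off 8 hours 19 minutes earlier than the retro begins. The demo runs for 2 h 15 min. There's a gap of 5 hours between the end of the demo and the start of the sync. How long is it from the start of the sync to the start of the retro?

1 hour 4 minutes

The demo starts at 10:04 PM − 499 min = 1:45 PM.
The demo ends at 1:45 PM + 135 min = 4:00 PM.
The sync starts at 4:00 PM + 300 min = 9:00 PM.
From 9:00 PM to 10:04 PM is 1 hour 4 minutes.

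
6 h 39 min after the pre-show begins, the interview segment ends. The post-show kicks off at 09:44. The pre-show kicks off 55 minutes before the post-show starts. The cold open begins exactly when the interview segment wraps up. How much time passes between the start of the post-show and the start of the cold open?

The pre-show starts at 09:44 − 55 min = 08:49.
The interview segment ends at 08:49 + 399 min = 15:28.
So the cold open starts at 15:28.
From 09:44 to 15:28 is 5 hours 44 minutes.

5 hours 44 minutes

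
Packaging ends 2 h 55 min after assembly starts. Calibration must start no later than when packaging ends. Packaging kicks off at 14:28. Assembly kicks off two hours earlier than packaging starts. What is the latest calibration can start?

Assembly starts at 14:28 − 120 min = 12:28.
Packaging ends at 12:28 + 175 min = 15:23.
Calibration is bounded by packaging, so the latest it can start is 15:23.

15:23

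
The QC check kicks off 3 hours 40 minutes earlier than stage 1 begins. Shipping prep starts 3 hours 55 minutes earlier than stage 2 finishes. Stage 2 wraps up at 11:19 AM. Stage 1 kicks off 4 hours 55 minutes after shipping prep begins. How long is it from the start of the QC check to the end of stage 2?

2 hours 40 minutes

Shipping prep starts at 11:19 AM − 235 min = 7:24 AM.
Stage 1 starts at 7:24 AM + 295 min = 12:19 PM.
The QC check starts at 12:19 PM − 220 min = 8:39 AM.
From 8:39 AM to 11:19 AM is 2 hours 40 minutes.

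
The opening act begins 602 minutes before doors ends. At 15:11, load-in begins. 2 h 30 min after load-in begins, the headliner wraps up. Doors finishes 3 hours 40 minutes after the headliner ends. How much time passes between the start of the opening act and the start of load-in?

3 hours 52 minutes

The headliner ends at 15:11 + 150 min = 17:41.
Doors ends at 17:41 + 220 min = 21:21.
The opening act starts at 21:21 − 602 min = 11:19.
From 11:19 to 15:11 is 3 hours 52 minutes.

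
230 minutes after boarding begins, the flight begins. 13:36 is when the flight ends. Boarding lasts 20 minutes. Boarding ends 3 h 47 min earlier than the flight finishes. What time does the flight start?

Boarding ends at 13:36 − 227 min = 09:49.
Boarding starts at 09:49 − 20 min = 09:29.
The flight starts at 09:29 + 230 min = 13:19.

13:19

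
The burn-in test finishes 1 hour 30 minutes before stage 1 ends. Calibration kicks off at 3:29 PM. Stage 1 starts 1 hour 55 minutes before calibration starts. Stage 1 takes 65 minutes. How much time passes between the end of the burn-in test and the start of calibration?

Stage 1 starts at 3:29 PM − 115 min = 1:34 PM.
Stage 1 ends at 1:34 PM + 65 min = 2:39 PM.
The burn-in test ends at 2:39 PM − 90 min = 1:09 PM.
From 1:09 PM to 3:29 PM is 2 h 20 min.

2 h 20 min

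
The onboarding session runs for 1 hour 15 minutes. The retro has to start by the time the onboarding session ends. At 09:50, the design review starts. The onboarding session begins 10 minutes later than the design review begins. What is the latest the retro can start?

The onboarding session starts at 09:50 + 10 min = 10:00.
The onboarding session ends at 10:00 + 75 min = 11:15.
The retro is bounded by the onboarding session, so the latest it can start is 11:15.

11:15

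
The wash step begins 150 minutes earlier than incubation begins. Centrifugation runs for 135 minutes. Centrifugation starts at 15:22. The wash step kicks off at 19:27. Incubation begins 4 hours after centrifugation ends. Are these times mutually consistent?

Centrifugation ends at 15:22 + 135 min = 17:37.
Incubation starts at 17:37 + 240 min = 21:37.
The wash step starts at 21:37 − 150 min = 19:07.
But the wash step is also said to start at 19:27 — a 20-minute conflict.

No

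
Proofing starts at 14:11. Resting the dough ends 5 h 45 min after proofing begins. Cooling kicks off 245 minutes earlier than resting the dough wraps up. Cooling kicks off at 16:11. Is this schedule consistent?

Resting the dough ends at 14:11 + 345 min = 19:56.
Cooling starts at 19:56 − 245 min = 15:51.
But cooling is also said to start at 16:11 — a 20-minute conflict.

No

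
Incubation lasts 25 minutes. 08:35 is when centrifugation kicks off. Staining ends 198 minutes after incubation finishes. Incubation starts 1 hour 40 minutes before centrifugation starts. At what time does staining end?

Incubation starts at 08:35 − 100 min = 06:55.
Incubation ends at 06:55 + 25 min = 07:20.
Staining ends at 07:20 + 198 min = 10:38.

10:38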